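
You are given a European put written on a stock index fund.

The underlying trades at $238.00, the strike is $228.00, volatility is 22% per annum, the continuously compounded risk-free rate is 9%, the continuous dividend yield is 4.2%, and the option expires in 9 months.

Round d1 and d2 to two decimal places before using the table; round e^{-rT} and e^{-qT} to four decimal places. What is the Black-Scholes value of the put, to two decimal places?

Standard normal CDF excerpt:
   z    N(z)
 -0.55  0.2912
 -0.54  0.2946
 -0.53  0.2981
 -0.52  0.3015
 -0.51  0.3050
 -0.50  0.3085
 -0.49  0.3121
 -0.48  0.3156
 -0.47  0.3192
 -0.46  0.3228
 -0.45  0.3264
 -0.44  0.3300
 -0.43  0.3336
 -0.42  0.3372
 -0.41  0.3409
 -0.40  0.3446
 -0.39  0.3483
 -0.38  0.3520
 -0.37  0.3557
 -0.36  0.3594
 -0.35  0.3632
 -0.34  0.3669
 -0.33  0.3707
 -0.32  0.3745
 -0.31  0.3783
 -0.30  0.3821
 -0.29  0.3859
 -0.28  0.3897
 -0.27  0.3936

$9.47

T = 0.75;  σ√T = 0.1905
d₁ = [ln(238/228) + (0.09 − 0.042 + 0.22²/2)·0.75] / 0.1905 = [0.0429 + 0.0541] / 0.1905 = 0.5095 ⇒ 0.51
d₂ = d₁ − σ√T = 0.5095 − 0.1905 = 0.3190 ⇒ 0.32
exp(−qT) = exp(−0.042·0.75) = 0.9690;  exp(−rT) = exp(−0.09·0.75) = 0.9347
P = 228·0.9347·N(-0.32) − 238·0.9690·N(-0.51) = 228·0.9347·0.3745 − 238·0.9690·0.3050 = 79.8103 − 70.3397 = 9.4706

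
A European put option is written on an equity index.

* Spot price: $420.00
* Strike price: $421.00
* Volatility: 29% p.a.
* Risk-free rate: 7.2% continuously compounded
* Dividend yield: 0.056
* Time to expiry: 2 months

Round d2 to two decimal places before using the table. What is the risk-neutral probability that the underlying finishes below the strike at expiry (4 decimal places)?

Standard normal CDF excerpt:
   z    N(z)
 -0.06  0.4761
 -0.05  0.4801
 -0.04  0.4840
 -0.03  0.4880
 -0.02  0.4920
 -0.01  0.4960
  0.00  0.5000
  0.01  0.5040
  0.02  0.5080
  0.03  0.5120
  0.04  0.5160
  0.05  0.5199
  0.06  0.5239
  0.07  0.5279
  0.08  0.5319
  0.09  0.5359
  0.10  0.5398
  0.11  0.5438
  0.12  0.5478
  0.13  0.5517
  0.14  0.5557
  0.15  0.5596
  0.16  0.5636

σ√T = 0.29·√0.1667 = 0.1184
d₁ = [ln(420/421) + (0.072 − 0.056 + 0.29²/2)·0.1667] / 0.1184 = [-0.0024 + 0.0097] / 0.1184 = 0.0616 which rounds to 0.06
d₂ = d₁ − σ√T = 0.0616 − 0.1184 = -0.0568 which rounds to -0.06
Pr(exercise) under Q = N(−d₂) = N(0.06) = 0.5239

0.5239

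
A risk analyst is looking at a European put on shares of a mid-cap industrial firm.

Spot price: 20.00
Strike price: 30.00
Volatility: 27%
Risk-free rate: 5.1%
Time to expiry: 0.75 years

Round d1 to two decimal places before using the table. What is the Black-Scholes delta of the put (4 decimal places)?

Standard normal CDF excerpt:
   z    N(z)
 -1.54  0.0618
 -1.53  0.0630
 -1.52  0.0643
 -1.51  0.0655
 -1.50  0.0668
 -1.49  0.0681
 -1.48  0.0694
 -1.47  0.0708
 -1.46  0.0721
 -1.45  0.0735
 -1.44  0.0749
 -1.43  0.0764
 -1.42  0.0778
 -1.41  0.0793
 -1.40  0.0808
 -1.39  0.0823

σ√T = 0.27 × 0.8660 = 0.2338
d₁ = [ln(20/30) + (0.051 + 0.27²/2)·0.75] / 0.2338 = [-0.4055 + 0.0656] / 0.2338 = -1.4535 ≈ -1.45
N(d₁) = N(-1.45) = 0.0735
Δ_put = N(d₁) − 1 = 0.0735 − 1 = -0.9265

-0.9265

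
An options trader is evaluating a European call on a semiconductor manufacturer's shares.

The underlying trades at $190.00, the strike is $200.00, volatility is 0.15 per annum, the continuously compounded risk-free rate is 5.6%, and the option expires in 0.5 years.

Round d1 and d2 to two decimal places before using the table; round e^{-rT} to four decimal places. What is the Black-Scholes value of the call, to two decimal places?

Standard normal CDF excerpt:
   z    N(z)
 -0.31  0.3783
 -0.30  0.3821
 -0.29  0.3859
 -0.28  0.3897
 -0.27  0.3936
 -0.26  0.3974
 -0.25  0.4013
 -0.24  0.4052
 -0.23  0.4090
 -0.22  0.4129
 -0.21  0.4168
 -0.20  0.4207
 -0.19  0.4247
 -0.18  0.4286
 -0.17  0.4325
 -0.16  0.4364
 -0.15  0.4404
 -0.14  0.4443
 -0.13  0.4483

T = 0.5;  σ√T = 0.1061
d₁ = [ln(190/200) + (0.056 + 0.15²/2)·0.5] / 0.1061 = [-0.0513 + 0.0336] / 0.1061 = -0.1666 which rounds to -0.17
d₂ = d₁ − σ√T = -0.1666 − 0.1061 = -0.2726 which rounds to -0.27
exp(−rT) = exp(−0.056·0.5) = 0.9724
C = 190·N(-0.17) − 200·0.9724·N(-0.27) = 190·0.4325 − 200·0.9724·0.3936 = 82.1750 − 76.5473 = 5.6277

$5.63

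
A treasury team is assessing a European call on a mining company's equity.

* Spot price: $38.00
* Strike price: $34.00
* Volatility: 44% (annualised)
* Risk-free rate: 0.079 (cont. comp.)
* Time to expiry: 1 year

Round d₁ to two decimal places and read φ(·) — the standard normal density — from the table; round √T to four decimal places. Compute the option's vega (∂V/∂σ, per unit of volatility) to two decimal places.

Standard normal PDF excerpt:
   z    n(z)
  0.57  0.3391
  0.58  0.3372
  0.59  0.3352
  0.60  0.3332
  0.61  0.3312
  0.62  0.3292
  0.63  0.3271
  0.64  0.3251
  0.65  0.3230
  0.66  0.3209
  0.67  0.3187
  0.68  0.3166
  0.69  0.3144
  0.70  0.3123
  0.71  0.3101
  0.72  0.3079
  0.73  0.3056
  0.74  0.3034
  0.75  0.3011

T = 1;  σ√T = 0.4400
d₁ = [ln(38/34) + (0.079 + 0.44²/2)·1] / 0.4400 = [0.1112 + 0.1758] / 0.4400 = 0.6523 which rounds to 0.65
√T = √1 = 1.0000
φ(d₁) = φ(0.65) = 0.3230
vega = S·φ(d₁)·√T = 38·0.3230·1.0000 = 12.2740

12.27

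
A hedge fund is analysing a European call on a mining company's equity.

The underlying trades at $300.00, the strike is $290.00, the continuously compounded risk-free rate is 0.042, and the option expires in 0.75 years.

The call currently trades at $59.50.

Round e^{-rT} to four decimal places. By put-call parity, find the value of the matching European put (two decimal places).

exp(−rT) = exp(−0.042·0.75) = 0.9690
Put-call parity: C − P = S − K·e^(−rT) = 300 − 290·0.9690 = 300 − 281.0100 = 18.9900
P = C − (C − P) = 59.50 − (18.9900) = 40.5100

$40.51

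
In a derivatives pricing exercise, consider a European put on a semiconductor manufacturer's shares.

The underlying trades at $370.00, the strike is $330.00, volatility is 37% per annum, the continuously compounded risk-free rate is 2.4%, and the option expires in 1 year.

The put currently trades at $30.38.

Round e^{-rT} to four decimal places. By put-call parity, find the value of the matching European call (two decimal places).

$78.20

e^(−rT) = e^(−0.024·1) = 0.9763
Put-call parity: C − P = S − K·e^(−rT) = 370 − 330·0.9763 = 370 − 322.1790 = 47.8210
C = P + (C − P) = 30.38 + (47.8210) = 78.2010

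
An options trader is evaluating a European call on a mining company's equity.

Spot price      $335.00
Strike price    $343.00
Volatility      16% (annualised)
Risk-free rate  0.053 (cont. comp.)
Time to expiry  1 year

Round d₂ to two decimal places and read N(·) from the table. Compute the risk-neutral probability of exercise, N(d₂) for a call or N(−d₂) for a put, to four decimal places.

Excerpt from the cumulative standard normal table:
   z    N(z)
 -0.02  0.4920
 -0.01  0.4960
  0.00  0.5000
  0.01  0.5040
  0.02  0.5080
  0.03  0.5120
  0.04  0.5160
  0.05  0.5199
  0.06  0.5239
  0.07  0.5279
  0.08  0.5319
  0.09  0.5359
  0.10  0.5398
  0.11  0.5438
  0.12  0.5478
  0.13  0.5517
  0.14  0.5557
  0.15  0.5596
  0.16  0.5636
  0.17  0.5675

σ√T = 0.16 × 1.0000 = 0.1600
d₁ = [ln(335/343) + (0.053 + 0.16²/2)·1] / 0.1600 = [-0.0236 + 0.0658] / 0.1600 = 0.2638 ≈ 0.26
d₂ = d₁ − σ√T = 0.2638 − 0.1600 = 0.1038 ≈ 0.10
Risk-neutral Pr[S_T > K] = N(d₂) = N(0.10) = 0.5398

0.5398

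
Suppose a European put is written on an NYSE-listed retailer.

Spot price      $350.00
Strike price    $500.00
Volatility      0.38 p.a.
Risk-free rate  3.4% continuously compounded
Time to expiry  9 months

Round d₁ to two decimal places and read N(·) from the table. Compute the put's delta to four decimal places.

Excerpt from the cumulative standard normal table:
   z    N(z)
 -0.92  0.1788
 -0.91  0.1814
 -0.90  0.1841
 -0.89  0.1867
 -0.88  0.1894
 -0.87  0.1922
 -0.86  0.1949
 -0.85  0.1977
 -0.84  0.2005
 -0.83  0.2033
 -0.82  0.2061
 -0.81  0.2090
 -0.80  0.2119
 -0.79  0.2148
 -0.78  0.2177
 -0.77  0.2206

-0.7995

σ√T = 0.38 × 0.8660 = 0.3291
d₁ = [ln(350/500) + (0.034 + ½·0.38²)·0.75] / (σ√T) = (-0.3567 + 0.0796) / 0.3291 = -0.8418 → -0.84
N(d₁) = N(-0.84) = 0.2005
Δ_put = N(d₁) − 1 = 0.2005 − 1 = -0.7995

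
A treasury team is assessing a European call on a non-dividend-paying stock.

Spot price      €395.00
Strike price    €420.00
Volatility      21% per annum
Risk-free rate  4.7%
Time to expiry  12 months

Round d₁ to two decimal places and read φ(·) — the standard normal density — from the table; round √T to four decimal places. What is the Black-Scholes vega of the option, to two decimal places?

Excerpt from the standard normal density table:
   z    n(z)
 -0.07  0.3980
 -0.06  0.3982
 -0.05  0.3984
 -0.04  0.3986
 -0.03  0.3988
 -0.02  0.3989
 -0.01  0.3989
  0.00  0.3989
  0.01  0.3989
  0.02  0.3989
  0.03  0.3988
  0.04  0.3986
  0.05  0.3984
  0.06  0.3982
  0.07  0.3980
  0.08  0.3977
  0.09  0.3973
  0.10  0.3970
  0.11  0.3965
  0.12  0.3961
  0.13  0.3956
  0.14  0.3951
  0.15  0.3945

157.45

σ√T = 0.21 × 1.0000 = 0.2100
d₁ = [ln(395/420) + (0.047 + 0.21²/2)·1] / 0.2100 = [-0.0614 + 0.0691] / 0.2100 = 0.0366 ⇒ 0.04
√T = √1 = 1.0000
φ(d₁) = φ(0.04) = 0.3986
vega = S·φ(d₁)·√T = 395·0.3986·1.0000 = 157.4470
(The put has the same vega.)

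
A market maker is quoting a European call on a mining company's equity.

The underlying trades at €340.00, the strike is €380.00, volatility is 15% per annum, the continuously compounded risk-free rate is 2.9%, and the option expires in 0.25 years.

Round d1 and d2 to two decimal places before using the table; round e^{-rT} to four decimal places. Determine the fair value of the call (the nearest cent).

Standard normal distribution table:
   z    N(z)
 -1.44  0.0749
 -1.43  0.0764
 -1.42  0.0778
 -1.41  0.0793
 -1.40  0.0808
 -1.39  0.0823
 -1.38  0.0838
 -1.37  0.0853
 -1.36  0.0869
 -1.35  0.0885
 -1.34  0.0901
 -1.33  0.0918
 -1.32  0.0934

σ√T = 0.15·√0.25 = 0.0750
d₁ = [ln(340/380) + (0.029 + 0.15²/2)·0.25] / 0.0750 = [-0.1112 + 0.0101] / 0.0750 = -1.3488 ≈ -1.35
d₂ = d₁ − σ√T = -1.3488 − 0.0750 = -1.4238 ≈ -1.42
exp(−rT) = exp(−0.029·0.25) = 0.9928
N(d₁) = N(-1.35) = 0.0885;  N(d₂) = N(-1.42) = 0.0778
C = 340·0.0885 − 380·0.9928·0.0778 = 30.0900 − 29.3511 = 0.7389

€0.74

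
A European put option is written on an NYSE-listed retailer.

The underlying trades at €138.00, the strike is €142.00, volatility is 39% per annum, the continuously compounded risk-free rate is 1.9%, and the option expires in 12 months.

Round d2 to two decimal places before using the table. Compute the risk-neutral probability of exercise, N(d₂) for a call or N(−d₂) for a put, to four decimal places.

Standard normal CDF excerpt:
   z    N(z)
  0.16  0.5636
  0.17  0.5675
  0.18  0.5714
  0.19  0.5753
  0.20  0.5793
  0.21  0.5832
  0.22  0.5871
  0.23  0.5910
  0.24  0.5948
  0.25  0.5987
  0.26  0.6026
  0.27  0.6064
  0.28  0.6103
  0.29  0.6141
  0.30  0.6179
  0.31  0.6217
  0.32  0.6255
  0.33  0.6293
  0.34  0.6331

0.5871

σ√T = 0.39 × 1.0000 = 0.3900
d₁ = [ln(138/142) + (0.019 + 0.39²/2)·1] / 0.3900 = [-0.0286 + 0.0951] / 0.3900 = 0.1705 → 0.17
d₂ = d₁ − σ√T = 0.1705 − 0.3900 = -0.2195 → -0.22
Risk-neutral Pr[S_T < K] = N(−d₂) = N(0.22) = 0.5871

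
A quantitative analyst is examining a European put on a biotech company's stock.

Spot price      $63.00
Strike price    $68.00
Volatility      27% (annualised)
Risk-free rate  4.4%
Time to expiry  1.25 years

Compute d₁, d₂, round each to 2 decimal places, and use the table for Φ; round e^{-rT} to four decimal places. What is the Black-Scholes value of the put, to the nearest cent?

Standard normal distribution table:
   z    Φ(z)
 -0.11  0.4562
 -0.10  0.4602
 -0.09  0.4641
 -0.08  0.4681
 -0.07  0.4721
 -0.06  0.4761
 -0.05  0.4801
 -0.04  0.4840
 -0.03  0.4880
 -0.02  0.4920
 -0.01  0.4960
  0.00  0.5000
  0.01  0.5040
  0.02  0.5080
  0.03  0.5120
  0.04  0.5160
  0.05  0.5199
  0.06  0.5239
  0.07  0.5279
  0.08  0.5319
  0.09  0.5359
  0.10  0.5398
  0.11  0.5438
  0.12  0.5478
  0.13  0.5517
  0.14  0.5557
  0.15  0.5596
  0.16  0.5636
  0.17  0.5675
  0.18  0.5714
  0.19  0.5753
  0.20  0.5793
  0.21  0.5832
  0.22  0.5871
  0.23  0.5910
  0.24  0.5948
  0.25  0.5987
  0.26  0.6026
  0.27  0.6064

$8.30

σ√T = 0.27 × 1.1180 = 0.3019
d₁ = [ln(63/68) + (0.044 + ½·0.27²)·1.25] / (σ√T) = (-0.0764 + 0.1006) / 0.3019 = 0.0801 which rounds to 0.08
d₂ = 0.0801 − 0.3019 = -0.2217 which rounds to -0.22
e^(−rT) = e^(−0.044·1.25) = 0.9465
N(−d₂) = N(0.22) = 0.5871;  N(−d₁) = N(-0.08) = 0.4681
P = 68·0.9465·0.5871 − 63·0.4681 = 37.7869 − 29.4903 = 8.2966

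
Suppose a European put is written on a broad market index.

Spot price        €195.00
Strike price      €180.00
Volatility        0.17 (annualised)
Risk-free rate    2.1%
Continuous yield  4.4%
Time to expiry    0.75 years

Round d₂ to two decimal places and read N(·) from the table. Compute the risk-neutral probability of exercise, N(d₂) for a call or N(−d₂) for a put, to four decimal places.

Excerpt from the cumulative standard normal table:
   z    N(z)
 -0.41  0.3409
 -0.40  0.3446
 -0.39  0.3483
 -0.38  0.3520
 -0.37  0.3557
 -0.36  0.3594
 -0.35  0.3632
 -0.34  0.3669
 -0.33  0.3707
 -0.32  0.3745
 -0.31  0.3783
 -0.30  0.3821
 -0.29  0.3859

0.3632

σ√T = 0.17·√0.75 = 0.1472
ln(S/K) + (r − q + σ²/2)T = ln(195/180) + (0.021 − 0.044 + 0.17²/2)·0.75 = 0.0800 − 0.0064 = 0.0736
d₁ = 0.0736 / 0.1472 = 0.5001 ≈ 0.50
d₂ = d₁ − σ√T = 0.5001 − 0.1472 = 0.3529 ≈ 0.35
Pr(exercise) under Q = N(−d₂) = N(-0.35) = 0.3632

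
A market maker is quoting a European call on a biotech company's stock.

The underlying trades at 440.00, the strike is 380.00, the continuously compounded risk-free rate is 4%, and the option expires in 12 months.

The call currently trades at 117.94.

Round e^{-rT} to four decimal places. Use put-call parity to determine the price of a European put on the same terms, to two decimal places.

43.04

exp(−rT) = exp(−0.04·1) = 0.9608
Put-call parity: C − P = S − K·e^(−rT) = 440 − 380·0.9608 = 440 − 365.1040 = 74.8960
P = C − (C − P) = 117.94 − (74.8960) = 43.0440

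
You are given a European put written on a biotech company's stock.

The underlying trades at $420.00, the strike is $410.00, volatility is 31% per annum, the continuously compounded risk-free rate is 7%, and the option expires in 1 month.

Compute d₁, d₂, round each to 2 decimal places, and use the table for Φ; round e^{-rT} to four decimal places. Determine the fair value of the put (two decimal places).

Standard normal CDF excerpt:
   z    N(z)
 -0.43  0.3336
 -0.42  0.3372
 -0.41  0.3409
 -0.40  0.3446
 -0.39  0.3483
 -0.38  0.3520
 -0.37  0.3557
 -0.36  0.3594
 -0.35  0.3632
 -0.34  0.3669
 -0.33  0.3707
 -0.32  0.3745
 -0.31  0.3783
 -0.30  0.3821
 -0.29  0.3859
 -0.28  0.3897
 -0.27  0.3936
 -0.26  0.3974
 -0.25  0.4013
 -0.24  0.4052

$9.46

σ√T = 0.31·√0.08333 = 0.0895
d₁ = [ln(420/410) + (0.07 + 0.31²/2)·0.08333] / 0.0895 = [0.0241 + 0.0098] / 0.0895 = 0.3792 → 0.38
d₂ = d₁ − σ√T = 0.3792 − 0.0895 = 0.2897 → 0.29
e^(−rT) = e^(−0.07·0.08333) = 0.9942
P = 410·0.9942·N(-0.29) − 420·N(-0.38) = 410·0.9942·0.3859 − 420·0.3520 = 157.3013 − 147.8400 = 9.4613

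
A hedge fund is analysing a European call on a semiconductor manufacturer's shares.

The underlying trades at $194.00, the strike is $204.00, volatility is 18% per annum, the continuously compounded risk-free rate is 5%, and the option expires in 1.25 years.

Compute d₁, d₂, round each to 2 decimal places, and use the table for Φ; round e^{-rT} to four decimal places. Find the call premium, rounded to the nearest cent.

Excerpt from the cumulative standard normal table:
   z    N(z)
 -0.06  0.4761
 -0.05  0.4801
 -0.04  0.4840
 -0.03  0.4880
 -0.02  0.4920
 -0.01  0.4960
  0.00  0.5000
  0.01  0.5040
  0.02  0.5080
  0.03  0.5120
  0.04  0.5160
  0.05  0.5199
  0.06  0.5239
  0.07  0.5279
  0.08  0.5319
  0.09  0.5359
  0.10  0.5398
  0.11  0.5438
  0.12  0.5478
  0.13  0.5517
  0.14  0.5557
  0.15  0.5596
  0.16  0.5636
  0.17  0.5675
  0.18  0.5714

$16.59

σ√T = 0.18 × 1.1180 = 0.2012
d₁ = [ln(194/204) + (0.05 + ½·0.18²)·1.25] / (σ√T) = (-0.0503 + 0.0828) / 0.2012 = 0.1614 ≈ 0.16
d₂ = 0.1614 − 0.2012 = -0.0398 ≈ -0.04
exp(−rT) = exp(−0.05·1.25) = 0.9394
N(d₁) = N(0.16) = 0.5636;  N(d₂) = N(-0.04) = 0.4840
C = 194·0.5636 − 204·0.9394·0.4840 = 109.3384 − 92.7526 = 16.5858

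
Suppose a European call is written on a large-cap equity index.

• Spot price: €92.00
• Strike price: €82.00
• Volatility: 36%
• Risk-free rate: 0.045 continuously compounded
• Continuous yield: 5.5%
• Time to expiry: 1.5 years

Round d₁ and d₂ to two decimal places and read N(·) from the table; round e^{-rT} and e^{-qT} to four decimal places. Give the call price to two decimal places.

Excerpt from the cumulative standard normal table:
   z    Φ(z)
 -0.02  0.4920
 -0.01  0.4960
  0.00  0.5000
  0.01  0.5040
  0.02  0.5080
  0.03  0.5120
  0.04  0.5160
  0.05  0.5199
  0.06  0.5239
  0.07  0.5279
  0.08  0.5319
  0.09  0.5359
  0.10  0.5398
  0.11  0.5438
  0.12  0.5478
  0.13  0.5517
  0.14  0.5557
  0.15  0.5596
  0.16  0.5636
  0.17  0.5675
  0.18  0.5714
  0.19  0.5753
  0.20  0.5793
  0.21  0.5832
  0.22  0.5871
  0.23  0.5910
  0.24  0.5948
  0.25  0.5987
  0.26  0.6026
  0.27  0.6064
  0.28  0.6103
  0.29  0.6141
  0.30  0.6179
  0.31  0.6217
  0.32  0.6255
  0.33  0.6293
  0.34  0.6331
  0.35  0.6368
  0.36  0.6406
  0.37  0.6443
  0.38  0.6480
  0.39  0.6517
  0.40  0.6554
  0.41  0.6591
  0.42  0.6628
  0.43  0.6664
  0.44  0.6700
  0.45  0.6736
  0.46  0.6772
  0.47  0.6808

€18.43

σ√T = 0.36 × 1.2247 = 0.4409
ln(S/K) + (r − q + σ²/2)T = ln(92/82) + (0.045 − 0.055 + 0.36²/2)·1.5 = 0.1151 + 0.0822 = 0.1973
d₁ = 0.1973 / 0.4409 = 0.4474 ≈ 0.45
d₂ = d₁ − σ√T = 0.4474 − 0.4409 = 0.0065 ≈ 0.01
exp(−qT) = exp(−0.055·1.5) = 0.9208;  exp(−rT) = exp(−0.045·1.5) = 0.9347
N(d₁) = N(0.45) = 0.6736;  N(d₂) = N(0.01) = 0.5040
C = 92·0.9208·0.6736 − 82·0.9347·0.5040 = 57.0631 − 38.6293 = 18.4338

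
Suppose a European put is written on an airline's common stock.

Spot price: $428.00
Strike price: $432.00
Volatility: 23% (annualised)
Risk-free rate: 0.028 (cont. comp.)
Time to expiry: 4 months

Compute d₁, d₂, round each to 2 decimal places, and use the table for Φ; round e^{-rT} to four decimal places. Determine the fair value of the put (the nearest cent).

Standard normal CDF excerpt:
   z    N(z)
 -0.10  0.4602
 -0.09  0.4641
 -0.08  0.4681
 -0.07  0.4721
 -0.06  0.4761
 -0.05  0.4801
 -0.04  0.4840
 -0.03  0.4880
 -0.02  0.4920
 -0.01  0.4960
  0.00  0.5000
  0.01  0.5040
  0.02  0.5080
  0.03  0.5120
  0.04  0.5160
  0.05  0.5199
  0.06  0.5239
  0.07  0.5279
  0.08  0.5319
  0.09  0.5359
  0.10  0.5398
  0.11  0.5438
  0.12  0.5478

$23.87

T = 0.3333;  σ√T = 0.1328
ln(S/K) + (r + σ²/2)T = ln(428/432) + (0.028 + 0.23²/2)·0.3333 = -0.0093 + 0.0181 = 0.0088
d₁ = 0.0088 / 0.1328 = 0.0666 which rounds to 0.07
d₂ = d₁ − σ√T = 0.0666 − 0.1328 = -0.0662 which rounds to -0.07
exp(−rT) = exp(−0.028·0.3333) = 0.9907
N(−d₂) = N(0.07) = 0.5279;  N(−d₁) = N(-0.07) = 0.4721
P = 432·0.9907·0.5279 − 428·0.4721 = 225.9319 − 202.0588 = 23.8731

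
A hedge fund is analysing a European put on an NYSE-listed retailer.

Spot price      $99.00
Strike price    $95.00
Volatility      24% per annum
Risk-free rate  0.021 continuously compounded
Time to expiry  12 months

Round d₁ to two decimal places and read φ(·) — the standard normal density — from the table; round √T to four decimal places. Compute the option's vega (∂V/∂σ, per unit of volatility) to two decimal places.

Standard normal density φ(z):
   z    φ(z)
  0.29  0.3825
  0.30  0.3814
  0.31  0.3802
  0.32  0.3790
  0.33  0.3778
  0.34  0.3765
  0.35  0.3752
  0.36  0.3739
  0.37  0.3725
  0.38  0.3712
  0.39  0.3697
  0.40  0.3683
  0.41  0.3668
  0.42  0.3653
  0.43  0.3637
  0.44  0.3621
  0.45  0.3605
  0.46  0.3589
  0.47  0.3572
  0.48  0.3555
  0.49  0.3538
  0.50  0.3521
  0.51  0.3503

σ√T = 0.24·√1 = 0.2400
ln(S/K) + (r + σ²/2)T = ln(99/95) + (0.021 + 0.24²/2)·1 = 0.0412 + 0.0498 = 0.0910
d₁ = 0.0910 / 0.2400 = 0.3793 ≈ 0.38
√T = √1 = 1.0000
φ(d₁) = φ(0.38) = 0.3712
vega = S·φ(d₁)·√T = 99·0.3712·1.0000 = 36.7488

36.75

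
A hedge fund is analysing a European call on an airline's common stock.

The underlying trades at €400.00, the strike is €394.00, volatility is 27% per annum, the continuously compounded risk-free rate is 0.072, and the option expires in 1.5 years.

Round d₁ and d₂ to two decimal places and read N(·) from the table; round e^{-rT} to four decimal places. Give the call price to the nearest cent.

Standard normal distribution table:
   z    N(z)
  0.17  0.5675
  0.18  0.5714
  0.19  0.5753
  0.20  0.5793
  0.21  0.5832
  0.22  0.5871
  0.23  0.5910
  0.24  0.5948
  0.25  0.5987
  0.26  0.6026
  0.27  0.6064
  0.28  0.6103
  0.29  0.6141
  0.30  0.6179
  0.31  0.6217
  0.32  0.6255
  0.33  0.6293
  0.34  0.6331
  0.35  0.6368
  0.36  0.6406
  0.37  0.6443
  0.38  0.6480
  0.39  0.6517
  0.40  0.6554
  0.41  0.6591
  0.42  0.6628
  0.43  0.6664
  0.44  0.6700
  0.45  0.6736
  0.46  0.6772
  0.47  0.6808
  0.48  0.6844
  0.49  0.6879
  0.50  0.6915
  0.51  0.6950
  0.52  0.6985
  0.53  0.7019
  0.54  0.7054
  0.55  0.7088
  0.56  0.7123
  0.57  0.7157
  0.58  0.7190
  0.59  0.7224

€75.91

σ√T = 0.27 × 1.2247 = 0.3307
ln(S/K) + (r + σ²/2)T = ln(400/394) + (0.072 + 0.27²/2)·1.5 = 0.0151 + 0.1627 = 0.1778
d₁ = 0.1778 / 0.3307 = 0.5376 ⇒ 0.54
d₂ = d₁ − σ√T = 0.5376 − 0.3307 = 0.2070 ⇒ 0.21
exp(−rT) = exp(−0.072·1.5) = 0.8976
N(d₁) = N(0.54) = 0.7054;  N(d₂) = N(0.21) = 0.5832
C = 400·0.7054 − 394·0.8976·0.5832 = 282.1600 − 206.2512 = 75.9088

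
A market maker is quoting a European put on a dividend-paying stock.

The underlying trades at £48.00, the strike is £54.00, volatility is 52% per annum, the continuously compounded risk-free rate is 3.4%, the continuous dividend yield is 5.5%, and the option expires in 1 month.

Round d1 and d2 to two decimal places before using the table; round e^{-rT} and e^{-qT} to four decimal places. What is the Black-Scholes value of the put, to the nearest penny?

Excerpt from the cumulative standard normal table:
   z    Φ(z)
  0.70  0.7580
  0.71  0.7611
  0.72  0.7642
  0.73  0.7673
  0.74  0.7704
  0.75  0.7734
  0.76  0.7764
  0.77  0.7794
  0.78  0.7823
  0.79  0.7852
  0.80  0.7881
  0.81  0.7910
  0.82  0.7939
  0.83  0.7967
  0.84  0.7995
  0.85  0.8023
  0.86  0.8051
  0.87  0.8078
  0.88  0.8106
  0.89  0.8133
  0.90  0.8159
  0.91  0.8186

σ√T = 0.52·√0.08333 = 0.1501
d₁ = [ln(48/54) + (0.034 − 0.055 + 0.52²/2)·0.08333] / 0.1501 = [-0.1178 + 0.0095] / 0.1501 = -0.7212 ≈ -0.72
d₂ = d₁ − σ√T = -0.7212 − 0.1501 = -0.8714 ≈ -0.87
exp(−qT) = exp(−0.055·0.08333) = 0.9954;  exp(−rT) = exp(−0.034·0.08333) = 0.9972
N(−d₂) = N(0.87) = 0.8078;  N(−d₁) = N(0.72) = 0.7642
P = 54·0.9972·0.8078 − 48·0.9954·0.7642 = 43.4991 − 36.5129 = 6.9862

£6.99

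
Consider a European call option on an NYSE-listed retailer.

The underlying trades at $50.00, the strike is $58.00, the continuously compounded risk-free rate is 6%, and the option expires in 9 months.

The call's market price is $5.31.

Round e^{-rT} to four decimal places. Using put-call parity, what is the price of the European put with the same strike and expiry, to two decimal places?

$10.76

e^(−rT) = e^(−0.06·0.75) = 0.9560
Put-call parity: C − P = S − K·e^(−rT) = 50 − 58·0.9560 = 50 − 55.4480 = -5.4480
P = C − (C − P) = 5.31 − (-5.4480) = 10.7580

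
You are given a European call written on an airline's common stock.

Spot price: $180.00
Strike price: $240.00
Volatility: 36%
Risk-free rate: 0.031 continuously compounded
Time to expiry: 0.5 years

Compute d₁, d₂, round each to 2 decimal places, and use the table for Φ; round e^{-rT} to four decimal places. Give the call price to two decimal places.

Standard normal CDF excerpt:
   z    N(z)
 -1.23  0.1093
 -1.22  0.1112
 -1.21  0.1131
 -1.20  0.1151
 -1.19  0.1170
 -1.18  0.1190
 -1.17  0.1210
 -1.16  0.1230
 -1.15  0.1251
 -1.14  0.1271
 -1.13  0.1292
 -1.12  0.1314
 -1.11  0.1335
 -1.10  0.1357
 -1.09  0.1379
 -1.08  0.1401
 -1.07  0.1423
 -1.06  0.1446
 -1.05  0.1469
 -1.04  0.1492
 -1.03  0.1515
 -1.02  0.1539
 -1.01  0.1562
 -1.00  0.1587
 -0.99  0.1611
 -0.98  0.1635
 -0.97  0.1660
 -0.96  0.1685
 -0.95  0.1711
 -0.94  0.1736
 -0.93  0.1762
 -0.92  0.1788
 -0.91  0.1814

$4.05

σ√T = 0.36 × 0.7071 = 0.2546
ln(S/K) + (r + σ²/2)T = ln(180/240) + (0.031 + 0.36²/2)·0.5 = -0.2877 + 0.0479 = -0.2398
d₁ = -0.2398 / 0.2546 = -0.9420 ⇒ -0.94
d₂ = d₁ − σ√T = -0.9420 − 0.2546 = -1.1965 ⇒ -1.20
exp(−rT) = exp(−0.031·0.5) = 0.9846
C = 180·N(-0.94) − 240·0.9846·N(-1.20) = 180·0.1736 − 240·0.9846·0.1151 = 31.2480 − 27.1986 = 4.0494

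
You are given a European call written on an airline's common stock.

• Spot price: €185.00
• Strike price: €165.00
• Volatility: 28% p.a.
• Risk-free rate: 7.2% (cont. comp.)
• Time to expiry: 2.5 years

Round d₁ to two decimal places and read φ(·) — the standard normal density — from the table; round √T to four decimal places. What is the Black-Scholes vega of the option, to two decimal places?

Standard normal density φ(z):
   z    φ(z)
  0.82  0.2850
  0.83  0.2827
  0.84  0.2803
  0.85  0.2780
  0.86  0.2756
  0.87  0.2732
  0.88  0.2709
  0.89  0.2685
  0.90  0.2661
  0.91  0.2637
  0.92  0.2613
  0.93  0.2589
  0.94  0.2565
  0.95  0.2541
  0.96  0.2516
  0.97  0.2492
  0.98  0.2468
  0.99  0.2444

78.54

σ√T = 0.28·√2.5 = 0.4427
d₁ = [ln(185/165) + (0.072 + 0.28²/2)·2.5] / 0.4427 = [0.1144 + 0.2780] / 0.4427 = 0.8864 which rounds to 0.89
√T = √2.5 = 1.5811
φ(d₁) = φ(0.89) = 0.2685
vega = S·φ(d₁)·√T = 185·0.2685·1.5811 = 78.5372
(The put has the same vega.)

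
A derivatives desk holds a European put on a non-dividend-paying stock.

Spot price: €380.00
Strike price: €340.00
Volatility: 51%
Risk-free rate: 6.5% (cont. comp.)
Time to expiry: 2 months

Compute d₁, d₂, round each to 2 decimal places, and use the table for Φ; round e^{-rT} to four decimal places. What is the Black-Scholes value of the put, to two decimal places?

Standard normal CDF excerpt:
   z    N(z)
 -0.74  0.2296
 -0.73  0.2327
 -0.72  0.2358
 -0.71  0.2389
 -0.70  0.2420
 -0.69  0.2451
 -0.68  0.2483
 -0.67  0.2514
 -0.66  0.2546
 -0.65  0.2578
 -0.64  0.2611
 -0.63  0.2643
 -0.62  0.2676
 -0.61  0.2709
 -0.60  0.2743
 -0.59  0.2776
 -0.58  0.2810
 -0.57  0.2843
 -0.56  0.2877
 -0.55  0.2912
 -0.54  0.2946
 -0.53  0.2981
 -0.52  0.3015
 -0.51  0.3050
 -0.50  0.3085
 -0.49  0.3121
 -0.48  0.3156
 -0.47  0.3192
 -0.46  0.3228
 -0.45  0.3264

€13.01

T = 0.1667;  σ√T = 0.2082
d₁ = [ln(380/340) + (0.065 + ½·0.51²)·0.1667] / (σ√T) = (0.1112 + 0.0325) / 0.2082 = 0.6903 which rounds to 0.69
d₂ = 0.6903 − 0.2082 = 0.4821 which rounds to 0.48
exp(−rT) = exp(−0.065·0.1667) = 0.9892
P = 340·0.9892·N(-0.48) − 380·N(-0.69) = 340·0.9892·0.3156 − 380·0.2451 = 106.1451 − 93.1380 = 13.0071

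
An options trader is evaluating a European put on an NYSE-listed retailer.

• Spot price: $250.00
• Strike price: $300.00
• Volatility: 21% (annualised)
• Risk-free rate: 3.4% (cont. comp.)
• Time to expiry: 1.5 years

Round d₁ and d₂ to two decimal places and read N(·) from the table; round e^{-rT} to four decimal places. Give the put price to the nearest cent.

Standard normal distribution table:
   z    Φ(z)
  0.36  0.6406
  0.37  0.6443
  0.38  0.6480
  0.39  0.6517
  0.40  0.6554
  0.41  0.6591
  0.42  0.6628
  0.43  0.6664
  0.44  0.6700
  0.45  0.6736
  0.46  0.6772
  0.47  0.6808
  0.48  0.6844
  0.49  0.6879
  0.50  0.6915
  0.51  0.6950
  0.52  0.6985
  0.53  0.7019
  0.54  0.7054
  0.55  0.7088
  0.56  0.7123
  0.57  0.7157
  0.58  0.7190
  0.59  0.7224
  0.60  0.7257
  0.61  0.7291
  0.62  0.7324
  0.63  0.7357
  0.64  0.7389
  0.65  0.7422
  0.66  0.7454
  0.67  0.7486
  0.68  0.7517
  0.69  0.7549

$48.65

σ√T = 0.21 × 1.2247 = 0.2572
d₁ = [ln(250/300) + (0.034 + 0.21²/2)·1.5] / 0.2572 = [-0.1823 + 0.0841] / 0.2572 = -0.3820 which rounds to -0.38
d₂ = d₁ − σ√T = -0.3820 − 0.2572 = -0.6392 which rounds to -0.64
e^(−rT) = e^(−0.034·1.5) = 0.9503
N(−d₂) = N(0.64) = 0.7389;  N(−d₁) = N(0.38) = 0.6480
P = 300·0.9503·0.7389 − 250·0.6480 = 210.6530 − 162.0000 = 48.6530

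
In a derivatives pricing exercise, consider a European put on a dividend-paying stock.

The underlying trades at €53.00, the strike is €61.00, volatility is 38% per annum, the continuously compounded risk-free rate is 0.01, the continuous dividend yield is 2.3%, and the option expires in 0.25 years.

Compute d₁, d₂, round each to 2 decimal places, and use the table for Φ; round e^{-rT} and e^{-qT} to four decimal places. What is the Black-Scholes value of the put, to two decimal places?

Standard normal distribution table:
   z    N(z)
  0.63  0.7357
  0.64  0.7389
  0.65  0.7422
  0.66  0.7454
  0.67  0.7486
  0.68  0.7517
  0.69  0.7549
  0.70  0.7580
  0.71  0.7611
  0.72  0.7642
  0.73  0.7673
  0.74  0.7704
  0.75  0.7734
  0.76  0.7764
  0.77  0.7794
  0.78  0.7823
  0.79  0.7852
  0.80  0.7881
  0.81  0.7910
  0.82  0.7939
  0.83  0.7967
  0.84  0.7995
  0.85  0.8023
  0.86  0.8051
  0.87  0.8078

€9.54

σ√T = 0.38 × 0.5000 = 0.1900
d₁ = [ln(53/61) + (0.01 − 0.023 + 0.38²/2)·0.25] / 0.1900 = [-0.1406 + 0.0148] / 0.1900 = -0.6620 ⇒ -0.66
d₂ = d₁ − σ√T = -0.6620 − 0.1900 = -0.8520 ⇒ -0.85
e^(−qT) = e^(−0.023·0.25) = 0.9943;  e^(−rT) = e^(−0.01·0.25) = 0.9975
N(−d₂) = N(0.85) = 0.8023;  N(−d₁) = N(0.66) = 0.7454
P = 61·0.9975·0.8023 − 53·0.9943·0.7454 = 48.8179 − 39.2810 = 9.5369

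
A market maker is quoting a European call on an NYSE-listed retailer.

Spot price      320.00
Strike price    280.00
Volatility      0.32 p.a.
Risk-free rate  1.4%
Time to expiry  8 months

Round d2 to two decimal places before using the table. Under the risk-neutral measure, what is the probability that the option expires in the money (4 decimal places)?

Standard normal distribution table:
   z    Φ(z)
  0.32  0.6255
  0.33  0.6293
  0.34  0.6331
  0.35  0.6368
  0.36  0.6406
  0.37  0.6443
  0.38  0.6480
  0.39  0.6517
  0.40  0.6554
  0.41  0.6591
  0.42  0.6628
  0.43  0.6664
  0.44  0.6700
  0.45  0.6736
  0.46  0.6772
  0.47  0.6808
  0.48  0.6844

σ√T = 0.32·√0.6667 = 0.2613
d₁ = [ln(320/280) + (0.014 + ½·0.32²)·0.6667] / (σ√T) = (0.1335 + 0.0435) / 0.2613 = 0.6774 ⇒ 0.68
d₂ = 0.6774 − 0.2613 = 0.4162 ⇒ 0.42
Pr(exercise) under Q = N(d₂) = 0.6628

0.6628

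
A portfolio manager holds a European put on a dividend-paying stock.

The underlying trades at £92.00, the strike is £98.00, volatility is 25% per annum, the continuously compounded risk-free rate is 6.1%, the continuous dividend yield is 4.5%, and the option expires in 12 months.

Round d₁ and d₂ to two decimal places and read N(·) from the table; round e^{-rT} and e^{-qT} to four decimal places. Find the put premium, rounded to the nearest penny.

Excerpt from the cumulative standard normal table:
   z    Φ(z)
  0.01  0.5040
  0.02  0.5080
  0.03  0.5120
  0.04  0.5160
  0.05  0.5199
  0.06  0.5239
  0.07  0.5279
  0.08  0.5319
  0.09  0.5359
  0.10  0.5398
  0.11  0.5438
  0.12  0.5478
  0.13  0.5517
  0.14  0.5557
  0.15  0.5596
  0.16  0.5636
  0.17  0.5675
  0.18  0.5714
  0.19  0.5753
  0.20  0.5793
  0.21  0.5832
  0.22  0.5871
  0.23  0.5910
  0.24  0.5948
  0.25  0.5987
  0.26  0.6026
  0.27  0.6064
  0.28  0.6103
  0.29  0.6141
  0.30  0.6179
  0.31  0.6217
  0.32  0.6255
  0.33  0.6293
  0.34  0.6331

£11.24

T = 1;  σ√T = 0.2500
d₁ = [ln(92/98) + (0.061 − 0.045 + ½·0.25²)·1] / (σ√T) = (-0.0632 + 0.0473) / 0.2500 = -0.0637 ≈ -0.06
d₂ = -0.0637 − 0.2500 = -0.3137 ≈ -0.31
e^(−qT) = e^(−0.045·1) = 0.9560;  e^(−rT) = e^(−0.061·1) = 0.9408
N(−d₂) = N(0.31) = 0.6217;  N(−d₁) = N(0.06) = 0.5239
P = 98·0.9408·0.6217 − 92·0.9560·0.5239 = 57.3197 − 46.0781 = 11.2417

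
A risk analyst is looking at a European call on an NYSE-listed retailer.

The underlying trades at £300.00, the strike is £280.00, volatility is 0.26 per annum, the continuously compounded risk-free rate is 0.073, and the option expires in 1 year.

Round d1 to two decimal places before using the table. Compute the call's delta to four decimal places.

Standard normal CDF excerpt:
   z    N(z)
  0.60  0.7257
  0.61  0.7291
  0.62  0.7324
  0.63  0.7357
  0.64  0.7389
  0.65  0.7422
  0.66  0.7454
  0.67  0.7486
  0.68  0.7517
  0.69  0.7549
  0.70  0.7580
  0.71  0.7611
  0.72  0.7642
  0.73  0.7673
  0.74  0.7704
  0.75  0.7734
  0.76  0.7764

σ√T = 0.26 × 1.0000 = 0.2600
d₁ = [ln(300/280) + (0.073 + 0.26²/2)·1] / 0.2600 = [0.0690 + 0.1068] / 0.2600 = 0.6761 ⇒ 0.68
N(d₁) = N(0.68) = 0.7517
Δ_call = N(d₁) = 0.7517

0.7517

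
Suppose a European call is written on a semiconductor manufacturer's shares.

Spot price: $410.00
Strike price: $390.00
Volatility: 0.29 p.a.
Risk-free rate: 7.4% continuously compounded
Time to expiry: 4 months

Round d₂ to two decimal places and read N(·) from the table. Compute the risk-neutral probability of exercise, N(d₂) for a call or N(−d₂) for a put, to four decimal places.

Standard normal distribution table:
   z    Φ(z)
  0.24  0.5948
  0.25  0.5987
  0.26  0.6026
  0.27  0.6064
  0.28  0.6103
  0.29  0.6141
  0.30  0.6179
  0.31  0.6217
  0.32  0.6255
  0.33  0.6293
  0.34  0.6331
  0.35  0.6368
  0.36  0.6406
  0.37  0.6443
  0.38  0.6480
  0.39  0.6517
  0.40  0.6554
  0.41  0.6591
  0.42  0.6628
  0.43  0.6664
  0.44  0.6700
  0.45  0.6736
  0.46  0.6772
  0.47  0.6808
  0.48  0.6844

0.6406

T = 0.3333;  σ√T = 0.1674
d₁ = [ln(410/390) + (0.074 + ½·0.29²)·0.3333] / (σ√T) = (0.0500 + 0.0387) / 0.1674 = 0.5297 ⇒ 0.53
d₂ = 0.5297 − 0.1674 = 0.3623 ⇒ 0.36
Pr(exercise) under Q = N(d₂) = 0.6406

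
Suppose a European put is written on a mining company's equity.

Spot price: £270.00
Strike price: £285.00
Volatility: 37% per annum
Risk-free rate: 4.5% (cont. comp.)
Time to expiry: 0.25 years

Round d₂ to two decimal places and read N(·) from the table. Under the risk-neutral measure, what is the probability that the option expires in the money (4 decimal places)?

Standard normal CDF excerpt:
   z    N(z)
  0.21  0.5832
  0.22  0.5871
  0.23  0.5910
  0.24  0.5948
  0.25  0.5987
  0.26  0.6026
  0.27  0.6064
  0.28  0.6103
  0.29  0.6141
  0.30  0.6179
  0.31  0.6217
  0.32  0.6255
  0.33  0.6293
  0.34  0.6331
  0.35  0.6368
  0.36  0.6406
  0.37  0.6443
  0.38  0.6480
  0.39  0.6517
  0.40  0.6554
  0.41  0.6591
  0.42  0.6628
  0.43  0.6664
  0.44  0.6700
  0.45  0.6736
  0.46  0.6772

σ√T = 0.37 × 0.5000 = 0.1850
ln(S/K) + (r + σ²/2)T = ln(270/285) + (0.045 + 0.37²/2)·0.25 = -0.0541 + 0.0284 = -0.0257
d₁ = -0.0257 / 0.1850 = -0.1389 which rounds to -0.14
d₂ = d₁ − σ√T = -0.1389 − 0.1850 = -0.3239 which rounds to -0.32
Risk-neutral Pr[S_T < K] = N(−d₂) = N(0.32) = 0.6255

0.6255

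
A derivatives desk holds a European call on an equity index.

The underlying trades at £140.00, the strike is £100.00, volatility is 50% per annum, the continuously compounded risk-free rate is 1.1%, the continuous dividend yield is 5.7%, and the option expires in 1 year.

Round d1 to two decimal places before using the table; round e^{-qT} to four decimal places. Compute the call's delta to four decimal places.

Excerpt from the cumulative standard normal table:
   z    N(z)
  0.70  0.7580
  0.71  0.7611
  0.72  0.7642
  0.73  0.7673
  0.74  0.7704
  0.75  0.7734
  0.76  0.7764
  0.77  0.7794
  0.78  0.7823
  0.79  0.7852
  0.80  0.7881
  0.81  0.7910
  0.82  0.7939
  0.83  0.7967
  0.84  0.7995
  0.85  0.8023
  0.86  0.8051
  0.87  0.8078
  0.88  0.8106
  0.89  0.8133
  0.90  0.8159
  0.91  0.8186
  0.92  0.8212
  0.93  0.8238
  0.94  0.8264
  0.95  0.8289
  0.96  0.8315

0.7526

T = 1;  σ√T = 0.5000
ln(S/K) + (r − q + σ²/2)T = ln(140/100) + (0.011 − 0.057 + 0.5²/2)·1 = 0.3365 + 0.0790 = 0.4155
d₁ = 0.4155 / 0.5000 = 0.8309 which rounds to 0.83
N(d₁) = N(0.83) = 0.7967
Δ_call = e^(−qT)·N(d₁) = 0.9446·0.7967 = 0.7526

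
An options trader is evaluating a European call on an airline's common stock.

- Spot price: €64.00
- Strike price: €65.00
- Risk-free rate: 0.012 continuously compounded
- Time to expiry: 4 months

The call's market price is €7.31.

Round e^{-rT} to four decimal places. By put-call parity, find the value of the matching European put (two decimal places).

€8.05

exp(−rT) = exp(−0.012·0.3333) = 0.9960
Put-call parity: C − P = S − K·e^(−rT) = 64 − 65·0.9960 = 64 − 64.7400 = -0.7400
P = C − (C − P) = 7.31 − (-0.7400) = 8.0500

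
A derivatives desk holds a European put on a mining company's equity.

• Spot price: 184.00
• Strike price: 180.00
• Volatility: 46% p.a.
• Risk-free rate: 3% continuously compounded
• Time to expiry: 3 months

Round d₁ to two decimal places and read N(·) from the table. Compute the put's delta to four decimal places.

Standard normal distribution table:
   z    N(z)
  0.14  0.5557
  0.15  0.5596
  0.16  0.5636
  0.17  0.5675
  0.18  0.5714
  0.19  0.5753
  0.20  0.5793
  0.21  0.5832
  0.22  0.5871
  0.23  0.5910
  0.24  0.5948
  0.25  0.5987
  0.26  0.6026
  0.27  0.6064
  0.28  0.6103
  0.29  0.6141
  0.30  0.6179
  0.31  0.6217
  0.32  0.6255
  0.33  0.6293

-0.4052

σ√T = 0.46·√0.25 = 0.2300
d₁ = [ln(184/180) + (0.03 + 0.46²/2)·0.25] / 0.2300 = [0.0220 + 0.0340] / 0.2300 = 0.2432 which rounds to 0.24
N(d₁) = N(0.24) = 0.5948
Δ_put = N(d₁) − 1 = 0.5948 − 1 = -0.4052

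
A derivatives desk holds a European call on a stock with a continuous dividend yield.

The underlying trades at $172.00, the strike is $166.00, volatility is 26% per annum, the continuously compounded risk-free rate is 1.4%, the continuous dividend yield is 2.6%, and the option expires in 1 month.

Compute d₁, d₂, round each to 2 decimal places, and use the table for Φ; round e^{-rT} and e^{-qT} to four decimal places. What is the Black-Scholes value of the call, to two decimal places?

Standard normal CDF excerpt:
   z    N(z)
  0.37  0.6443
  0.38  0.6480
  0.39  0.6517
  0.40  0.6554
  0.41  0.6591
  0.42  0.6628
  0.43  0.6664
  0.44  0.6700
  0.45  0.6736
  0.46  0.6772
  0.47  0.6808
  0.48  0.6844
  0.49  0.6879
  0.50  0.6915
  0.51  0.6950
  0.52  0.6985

σ√T = 0.26 × 0.2887 = 0.0751
ln(S/K) + (r − q + σ²/2)T = ln(172/166) + (0.014 − 0.026 + 0.26²/2)·0.08333 = 0.0355 + 0.0018 = 0.0373
d₁ = 0.0373 / 0.0751 = 0.4973 → 0.50
d₂ = d₁ − σ√T = 0.4973 − 0.0751 = 0.4222 → 0.42
e^(−qT) = e^(−0.026·0.08333) = 0.9978;  e^(−rT) = e^(−0.014·0.08333) = 0.9988
N(d₁) = N(0.50) = 0.6915;  N(d₂) = N(0.42) = 0.6628
C = 172·0.9978·0.6915 − 166·0.9988·0.6628 = 118.6763 − 109.8928 = 8.7836

$8.78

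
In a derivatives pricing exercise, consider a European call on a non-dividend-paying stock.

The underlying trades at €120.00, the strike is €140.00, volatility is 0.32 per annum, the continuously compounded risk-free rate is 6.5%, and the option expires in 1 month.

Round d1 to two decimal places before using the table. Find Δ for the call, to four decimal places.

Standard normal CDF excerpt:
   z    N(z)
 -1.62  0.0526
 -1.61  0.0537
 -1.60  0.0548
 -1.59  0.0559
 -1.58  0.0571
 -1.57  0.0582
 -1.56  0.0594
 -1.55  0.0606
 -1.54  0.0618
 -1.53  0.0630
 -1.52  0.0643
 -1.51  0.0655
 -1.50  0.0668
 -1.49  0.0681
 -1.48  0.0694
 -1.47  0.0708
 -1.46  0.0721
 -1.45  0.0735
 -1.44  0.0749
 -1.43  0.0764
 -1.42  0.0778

0.0594

σ√T = 0.32·√0.08333 = 0.0924
d₁ = [ln(120/140) + (0.065 + 0.32²/2)·0.08333] / 0.0924 = [-0.1542 + 0.0097] / 0.0924 = -1.5639 ≈ -1.56
N(d₁) = N(-1.56) = 0.0594
Δ_call = N(d₁) = 0.0594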